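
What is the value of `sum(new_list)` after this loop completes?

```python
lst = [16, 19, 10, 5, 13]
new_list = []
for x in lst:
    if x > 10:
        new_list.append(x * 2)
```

Sum of doubled values > 10
`new_list` takes the values: [] → [32] → [32, 38] → [32, 38, 26]
So `sum(new_list)` = 96

Answer: 96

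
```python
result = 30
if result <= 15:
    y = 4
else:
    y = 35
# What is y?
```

Trace:
`result = 30` → result = 30
`if result <= 15: ...` → result <= 15 is False, take else branch → y = 35
So y = 35

Answer: 35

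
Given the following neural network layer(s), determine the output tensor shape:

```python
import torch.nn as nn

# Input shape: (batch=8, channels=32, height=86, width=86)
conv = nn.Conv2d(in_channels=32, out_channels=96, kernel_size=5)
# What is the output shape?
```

Input: (8, 32, 86, 86) -> Output: (8, 96, 82, 82)

Answer: (8, 96, 82, 82)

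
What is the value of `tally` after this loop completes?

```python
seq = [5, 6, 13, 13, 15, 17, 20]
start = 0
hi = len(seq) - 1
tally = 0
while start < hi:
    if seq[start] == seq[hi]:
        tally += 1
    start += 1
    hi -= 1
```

Count matching pairs from ends
`tally` takes the values: 0

Answer: 0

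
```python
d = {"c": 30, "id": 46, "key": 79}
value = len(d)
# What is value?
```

Trace:
`d = {"c": 30, "id": 46, "key": 79}` → d = {'c': 30, 'id': 46, 'key': 79}
`value = len(d)` → value = 3
So value = 3

Answer: 3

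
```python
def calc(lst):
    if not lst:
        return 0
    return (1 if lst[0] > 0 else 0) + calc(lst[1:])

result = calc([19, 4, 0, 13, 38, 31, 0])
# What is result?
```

Count of positive elements in [19, 4, 0, 13, 38, 31, 0] = 5

Answer: 5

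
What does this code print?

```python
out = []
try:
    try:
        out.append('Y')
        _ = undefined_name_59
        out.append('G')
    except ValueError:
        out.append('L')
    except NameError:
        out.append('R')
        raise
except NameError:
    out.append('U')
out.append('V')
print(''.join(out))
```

Execution trace: 'Y' (inner try body) → 'R' (inner except NameError) → 'U' (outer except NameError) → 'V' (after the try/except). Output: YRUV

Answer: YRUV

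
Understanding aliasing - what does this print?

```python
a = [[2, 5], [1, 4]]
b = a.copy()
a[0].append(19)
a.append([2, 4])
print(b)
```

Key concept: shallow copy with nested lists.
Step by step:
`a = [[2, 5], [1, 4]]` → a = [[2, 5], [1, 4]]
`b = a.copy()` → b = [[2, 5], [1, 4]]
`a[0].append(19)` → a = [[2, 5, 19], [1, 4]]; b = [[2, 5, 19], [1, 4]]
`a.append([2, 4])` → a = [[2, 5, 19], [1, 4], [2, 4]]
`print(b)` → prints [[2, 5, 19], [1, 4]]

Answer: [[2, 5, 19], [1, 4]]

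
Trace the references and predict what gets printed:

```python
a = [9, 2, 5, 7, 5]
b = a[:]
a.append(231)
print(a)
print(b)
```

Key concept: slice [:] creates copy.
Step by step:
`a = [9, 2, 5, 7, 5]` → a = [9, 2, 5, 7, 5]
`b = a[:]` → b = [9, 2, 5, 7, 5]
`a.append(231)` → a = [9, 2, 5, 7, 5, 231]
`print(a)` → prints [9, 2, 5, 7, 5, 231]
`print(b)` → prints [9, 2, 5, 7, 5]

Answer:
[9, 2, 5, 7, 5, 231]
[9, 2, 5, 7, 5]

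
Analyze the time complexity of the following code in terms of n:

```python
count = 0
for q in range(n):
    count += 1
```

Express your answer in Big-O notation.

Each loop level contributes: n. Multiplying the contributions gives O(n).

Answer: O(n)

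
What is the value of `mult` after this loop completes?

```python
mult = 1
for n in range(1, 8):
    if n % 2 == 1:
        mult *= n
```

Product of odd numbers 1 to 7
`mult` takes the values: 1 → 3 → 15 → 105

Answer: 105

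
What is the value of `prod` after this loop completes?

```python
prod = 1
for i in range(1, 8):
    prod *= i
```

7! = 5040
`prod` takes the values: 1 → 2 → 6 → 24 → 120 → 720 → 5040

Answer: 5040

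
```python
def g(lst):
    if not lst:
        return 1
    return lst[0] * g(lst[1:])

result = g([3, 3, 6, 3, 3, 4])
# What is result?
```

Product over [3, 3, 6, 3, 3, 4] = 3 * 3 * 6 * 3 * 3 * 4 = 1944

Answer: 1944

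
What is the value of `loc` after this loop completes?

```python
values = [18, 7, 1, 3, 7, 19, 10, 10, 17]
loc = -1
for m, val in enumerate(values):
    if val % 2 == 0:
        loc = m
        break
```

First even number index in [18, 7, 1, 3, 7, 19, 10, 10, 17]
`loc` takes the values: -1 → 0

Answer: 0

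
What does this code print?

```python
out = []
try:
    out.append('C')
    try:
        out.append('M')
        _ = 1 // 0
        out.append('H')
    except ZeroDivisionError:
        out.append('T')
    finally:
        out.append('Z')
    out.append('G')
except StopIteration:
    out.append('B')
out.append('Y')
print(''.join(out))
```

Execution trace: 'C' (try body) → 'M' (inner try body) → 'T' (inner except ZeroDivisionError) → 'Z' (inner finally) → 'G' (try body, no exception) → 'Y' (after the try/except). Output: CMTZGY

Answer: CMTZGY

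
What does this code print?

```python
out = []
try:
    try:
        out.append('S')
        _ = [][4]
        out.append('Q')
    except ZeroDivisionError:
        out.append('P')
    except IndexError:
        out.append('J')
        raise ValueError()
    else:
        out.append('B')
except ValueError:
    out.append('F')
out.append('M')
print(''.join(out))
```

Execution trace: 'S' (inner try body) → 'J' (inner except IndexError) → 'F' (outer except ValueError) → 'M' (after the try/except). Output: SJFM

Answer: SJFM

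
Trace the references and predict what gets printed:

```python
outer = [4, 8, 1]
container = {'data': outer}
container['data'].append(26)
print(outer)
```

Key concept: dict holds reference to list.
Step by step:
`outer = [4, 8, 1]` → outer = [4, 8, 1]
`container = {'data': outer}` → container = {'data': [4, 8, 1]}
`container['data'].append(26)` → outer = [4, 8, 1, 26]; container = {'data': [4, 8, 1, 26]}
`print(outer)` → prints [4, 8, 1, 26]

Answer: [4, 8, 1, 26]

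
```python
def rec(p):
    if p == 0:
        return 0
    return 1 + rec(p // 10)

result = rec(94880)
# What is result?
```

Count of digits of 94880: 5

Answer: 5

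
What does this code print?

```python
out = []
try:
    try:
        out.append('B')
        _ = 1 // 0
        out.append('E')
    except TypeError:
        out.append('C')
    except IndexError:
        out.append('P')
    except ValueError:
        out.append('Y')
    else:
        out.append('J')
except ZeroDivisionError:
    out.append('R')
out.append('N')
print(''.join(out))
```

Execution trace: 'B' (inner try body) → 'R' (outer except ZeroDivisionError) → 'N' (after the try/except). Output: BRN

Answer: BRN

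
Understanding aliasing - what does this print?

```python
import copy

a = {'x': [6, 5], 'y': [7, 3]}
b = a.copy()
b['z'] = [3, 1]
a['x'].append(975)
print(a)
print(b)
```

Key concept: shallow copy of dict with mutable values.
Step by step:
`a = {'x': [6, 5], 'y': [7, 3]}` → a = {'x': [6, 5], 'y': [7, 3]}
`b = a.copy()` → b = {'x': [6, 5], 'y': [7, 3]}
`b['z'] = [3, 1]` → b = {'x': [6, 5], 'y': [7, 3], 'z': [3, 1]}
`a['x'].append(975)` → a = {'x': [6, 5, 975], 'y': [7, 3]}; b = {'x': [6, 5, 975], 'y': [7, 3], 'z': [3, 1]}
`print(a)` → prints {'x': [6, 5, 975], 'y': [7, 3]}
`print(b)` → prints {'x': [6, 5, 975], 'y': [7, 3], 'z': [3, 1]}

Answer:
{'x': [6, 5, 975], 'y': [7, 3]}
{'x': [6, 5, 975], 'y': [7, 3], 'z': [3, 1]}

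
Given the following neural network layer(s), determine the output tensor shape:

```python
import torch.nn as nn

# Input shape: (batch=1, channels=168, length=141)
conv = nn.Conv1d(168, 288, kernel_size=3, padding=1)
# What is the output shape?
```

Input: (1, 168, 141) -> Output: (1, 288, 141)

Answer: (1, 288, 141)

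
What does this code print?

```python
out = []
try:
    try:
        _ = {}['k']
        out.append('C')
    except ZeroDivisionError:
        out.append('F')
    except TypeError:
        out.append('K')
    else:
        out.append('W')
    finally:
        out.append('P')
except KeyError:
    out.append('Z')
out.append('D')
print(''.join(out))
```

Execution trace: 'P' (inner finally) → 'Z' (outer except KeyError) → 'D' (after the try/except). Output: PZD

Answer: PZD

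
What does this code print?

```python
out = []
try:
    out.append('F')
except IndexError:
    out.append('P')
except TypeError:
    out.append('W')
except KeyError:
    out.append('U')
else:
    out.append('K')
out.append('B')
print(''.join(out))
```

Execution trace: 'F' (try body, no exception) → 'K' (else) → 'B' (after the try/except). Output: FKB

Answer: FKB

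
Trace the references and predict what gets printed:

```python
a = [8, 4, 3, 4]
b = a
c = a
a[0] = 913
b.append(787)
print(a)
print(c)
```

Key concept: multiple aliases.
Step by step:
`a = [8, 4, 3, 4]` → a = [8, 4, 3, 4]
`b = a` → b = [8, 4, 3, 4] (same object as a)
`c = a` → c = [8, 4, 3, 4] (same object as a, b)
`a[0] = 913` → a = [913, 4, 3, 4] (same object as b, c); b = [913, 4, 3, 4] (same object as a, c); c = [913, 4, 3, 4] (same object as a, b)
`b.append(787)` → a = [913, 4, 3, 4, 787] (same object as b, c); b = [913, 4, 3, 4, 787] (same object as a, c); c = [913, 4, 3, 4, 787] (same object as a, b)
`print(a)` → prints [913, 4, 3, 4, 787]
`print(c)` → prints [913, 4, 3, 4, 787]

Answer:
[913, 4, 3, 4, 787]
[913, 4, 3, 4, 787]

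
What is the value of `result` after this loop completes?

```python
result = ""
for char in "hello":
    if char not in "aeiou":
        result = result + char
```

Remove vowels from 'hello'
`result` takes the values: "" → "h" → "hl" → "hll"

Answer: "hll"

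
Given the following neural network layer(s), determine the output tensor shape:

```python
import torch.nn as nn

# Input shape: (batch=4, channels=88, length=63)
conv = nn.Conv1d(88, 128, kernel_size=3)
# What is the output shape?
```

Input: (4, 88, 63) -> Output: (4, 128, 61)

Answer: (4, 128, 61)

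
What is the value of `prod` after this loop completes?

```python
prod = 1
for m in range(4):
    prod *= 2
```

2^4 = 16
`prod` takes the values: 1 → 2 → 4 → 8 → 16

Answer: 16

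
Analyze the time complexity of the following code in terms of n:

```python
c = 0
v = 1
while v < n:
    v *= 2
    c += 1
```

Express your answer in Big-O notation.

Each loop level contributes: log n. Multiplying the contributions gives O(log n).

Answer: O(log n)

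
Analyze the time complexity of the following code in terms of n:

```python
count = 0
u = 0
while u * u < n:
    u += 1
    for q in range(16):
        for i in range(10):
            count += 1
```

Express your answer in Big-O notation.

Each loop level contributes: √n × 1 × 1. Multiplying the contributions gives O(√n).

Answer: O(√n)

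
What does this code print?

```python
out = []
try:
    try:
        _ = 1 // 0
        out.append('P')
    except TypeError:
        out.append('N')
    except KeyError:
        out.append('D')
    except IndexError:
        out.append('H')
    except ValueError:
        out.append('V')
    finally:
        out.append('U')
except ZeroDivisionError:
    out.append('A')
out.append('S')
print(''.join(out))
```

Execution trace: 'U' (finally) → 'A' (outer except ZeroDivisionError) → 'S' (after the try/except). Output: UAS

Answer: UAS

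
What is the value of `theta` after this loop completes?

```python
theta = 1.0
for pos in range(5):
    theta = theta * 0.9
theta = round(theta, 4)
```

Exponential decay: 1.0 * 0.9^5
`theta` takes the values: 1.0 → 0.9 → 0.81 → 0.729 → 0.6561 → 0.59049 → 0.5905

Answer: 0.5905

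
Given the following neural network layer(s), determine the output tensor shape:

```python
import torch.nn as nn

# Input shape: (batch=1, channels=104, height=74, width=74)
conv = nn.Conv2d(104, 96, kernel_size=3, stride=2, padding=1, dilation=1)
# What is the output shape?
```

Input: (1, 104, 74, 74) -> Output: (1, 96, 37, 37)

Answer: (1, 96, 37, 37)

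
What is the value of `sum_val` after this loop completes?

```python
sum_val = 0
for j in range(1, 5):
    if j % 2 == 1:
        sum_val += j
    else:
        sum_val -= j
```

Add odd, subtract even
`sum_val` takes the values: 0 → 1 → -1 → 2 → -2

Answer: -2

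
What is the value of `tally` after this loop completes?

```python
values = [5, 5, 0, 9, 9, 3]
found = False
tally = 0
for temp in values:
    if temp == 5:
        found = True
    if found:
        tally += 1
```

Count elements after first 5 in [5, 5, 0, 9, 9, 3]
`tally` takes the values: 0 → 1 → 2 → 3 → 4 → 5 → 6

Answer: 6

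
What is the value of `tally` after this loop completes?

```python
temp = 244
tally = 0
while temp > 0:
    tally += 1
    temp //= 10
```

Count digits by repeated division by 10
`tally` takes the values: 0 → 1 → 2 → 3

Answer: 3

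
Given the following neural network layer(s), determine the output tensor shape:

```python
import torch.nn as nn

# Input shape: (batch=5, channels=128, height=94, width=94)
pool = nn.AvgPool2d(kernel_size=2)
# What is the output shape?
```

Input: (5, 128, 94, 94) -> Output: (5, 128, 47, 47)

Answer: (5, 128, 47, 47)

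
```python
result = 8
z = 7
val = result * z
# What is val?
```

Trace:
`result = 8` → result = 8
`z = 7` → z = 7
`val = result * z` → val = 56
So val = 56

Answer: 56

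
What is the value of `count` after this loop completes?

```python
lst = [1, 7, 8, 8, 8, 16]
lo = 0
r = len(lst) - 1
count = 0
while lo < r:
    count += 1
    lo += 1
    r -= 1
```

Iterations until pointers meet (list length 6)
`count` takes the values: 0 → 1 → 2 → 3

Answer: 3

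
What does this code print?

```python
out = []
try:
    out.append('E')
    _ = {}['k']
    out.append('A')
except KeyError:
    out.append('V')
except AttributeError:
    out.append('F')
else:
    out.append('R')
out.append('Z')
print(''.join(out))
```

Execution trace: 'E' (try body) → 'V' (except KeyError) → 'Z' (after the try/except). Output: EVZ

Answer: EVZ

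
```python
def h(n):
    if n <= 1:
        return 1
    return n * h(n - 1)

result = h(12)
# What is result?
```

h(12) = 12 * 11 * 10 * 9 * 8 * 7 * 6 * 5 * 4 * 3 * 2 * 1 = 479001600

Answer: 479001600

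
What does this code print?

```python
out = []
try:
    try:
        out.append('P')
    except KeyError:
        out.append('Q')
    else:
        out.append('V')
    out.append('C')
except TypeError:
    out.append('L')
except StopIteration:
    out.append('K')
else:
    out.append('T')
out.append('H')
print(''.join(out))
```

Execution trace: 'P' (inner try body, no exception) → 'V' (inner else) → 'C' (try body, no exception) → 'T' (else) → 'H' (after the try/except). Output: PVCTH

Answer: PVCTH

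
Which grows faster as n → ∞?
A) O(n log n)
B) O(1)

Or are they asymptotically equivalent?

O(n log n) vs O(1): Higher order terms dominate.

Answer: A) O(n log n) grows faster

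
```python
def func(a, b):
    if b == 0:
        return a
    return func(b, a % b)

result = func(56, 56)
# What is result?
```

func(56, 56) -> func(56, 0) -> 56

Answer: 56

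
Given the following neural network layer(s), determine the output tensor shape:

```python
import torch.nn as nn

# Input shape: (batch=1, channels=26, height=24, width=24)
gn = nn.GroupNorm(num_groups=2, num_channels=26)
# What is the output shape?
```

Input: (1, 26, 24, 24) -> Output: (1, 26, 24, 24)

Answer: (1, 26, 24, 24)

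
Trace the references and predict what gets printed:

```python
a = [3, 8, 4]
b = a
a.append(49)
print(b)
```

Key concept: basic list aliasing.
Step by step:
`a = [3, 8, 4]` → a = [3, 8, 4]
`b = a` → b = [3, 8, 4] (same object as a)
`a.append(49)` → a = [3, 8, 4, 49] (same object as b); b = [3, 8, 4, 49] (same object as a)
`print(b)` → prints [3, 8, 4, 49]

Answer: [3, 8, 4, 49]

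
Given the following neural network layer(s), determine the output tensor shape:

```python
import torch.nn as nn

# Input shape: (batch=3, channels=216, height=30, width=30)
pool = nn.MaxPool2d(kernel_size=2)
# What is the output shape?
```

Input: (3, 216, 30, 30) -> Output: (3, 216, 15, 15)

Answer: (3, 216, 15, 15)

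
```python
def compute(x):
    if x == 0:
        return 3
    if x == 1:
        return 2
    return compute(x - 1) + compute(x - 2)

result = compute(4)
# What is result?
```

Build up from base cases: compute(0)=3, compute(1)=2, compute(2)=5, compute(3)=7, compute(4)=12

Answer: 12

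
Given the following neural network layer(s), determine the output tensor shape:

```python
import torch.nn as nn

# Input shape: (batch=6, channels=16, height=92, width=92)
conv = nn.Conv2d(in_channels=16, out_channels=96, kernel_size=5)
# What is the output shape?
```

Input: (6, 16, 92, 92) -> Output: (6, 96, 88, 88)

Answer: (6, 96, 88, 88)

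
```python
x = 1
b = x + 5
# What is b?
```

Trace:
`x = 1` → x = 1
`b = x + 5` → b = 6
So b = 6

Answer: 6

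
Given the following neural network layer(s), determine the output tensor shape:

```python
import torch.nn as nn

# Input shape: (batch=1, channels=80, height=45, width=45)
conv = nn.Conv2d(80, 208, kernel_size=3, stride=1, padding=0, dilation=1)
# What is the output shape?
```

Input: (1, 80, 45, 45) -> Output: (1, 208, 43, 43)

Answer: (1, 208, 43, 43)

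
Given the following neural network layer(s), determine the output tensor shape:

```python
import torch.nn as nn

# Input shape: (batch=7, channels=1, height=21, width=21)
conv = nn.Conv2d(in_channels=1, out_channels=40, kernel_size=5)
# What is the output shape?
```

Input: (7, 1, 21, 21) -> Output: (7, 40, 17, 17)

Answer: (7, 40, 17, 17)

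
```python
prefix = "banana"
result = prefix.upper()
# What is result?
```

Trace:
`prefix = "banana"` → prefix = 'banana'
`result = prefix.upper()` → result = 'BANANA'
So result = 'BANANA'

Answer: 'BANANA'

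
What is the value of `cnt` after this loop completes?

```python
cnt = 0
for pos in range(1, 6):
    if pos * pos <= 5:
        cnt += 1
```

Count numbers where pos² ≤ 5
`cnt` takes the values: 0 → 1 → 2

Answer: 2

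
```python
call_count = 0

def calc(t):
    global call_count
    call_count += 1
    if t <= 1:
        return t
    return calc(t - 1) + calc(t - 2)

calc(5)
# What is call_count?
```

Calls(t) = 1 + Calls(t-1) + Calls(t-2); Calls(0)=Calls(1)=1. For t=5 this gives 15.

Answer: 15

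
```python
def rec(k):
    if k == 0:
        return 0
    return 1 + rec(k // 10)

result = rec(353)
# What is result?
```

Count of digits of 353: 3

Answer: 3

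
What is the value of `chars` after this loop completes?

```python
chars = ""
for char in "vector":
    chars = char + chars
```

Reverse 'vector'
`chars` takes the values: "" → "v" → "ev" → "cev" → "tcev" → "otcev" → "rotcev"

Answer: "rotcev"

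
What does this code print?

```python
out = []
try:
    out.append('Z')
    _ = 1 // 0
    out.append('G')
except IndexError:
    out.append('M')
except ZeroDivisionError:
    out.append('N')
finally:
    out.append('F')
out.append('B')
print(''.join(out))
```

Execution trace: 'Z' (try body) → 'N' (except ZeroDivisionError) → 'F' (finally) → 'B' (after the try/except). Output: ZNFB

Answer: ZNFB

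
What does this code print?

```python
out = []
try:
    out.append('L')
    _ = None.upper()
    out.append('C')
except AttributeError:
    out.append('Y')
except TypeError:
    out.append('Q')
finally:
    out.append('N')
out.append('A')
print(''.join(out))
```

Execution trace: 'L' (try body) → 'Y' (except AttributeError) → 'N' (finally) → 'A' (after the try/except). Output: LYNA

Answer: LYNA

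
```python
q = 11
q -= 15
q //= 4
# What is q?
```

Trace:
`q = 11` → q = 11
`q -= 15` → q = -4
`q //= 4` → q = -1
So q = -1

Answer: -1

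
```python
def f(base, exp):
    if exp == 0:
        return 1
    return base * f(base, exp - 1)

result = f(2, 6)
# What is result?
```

f(2, 6) = 2 * 2 * 2 * 2 * 2 * 2 = 64

Answer: 64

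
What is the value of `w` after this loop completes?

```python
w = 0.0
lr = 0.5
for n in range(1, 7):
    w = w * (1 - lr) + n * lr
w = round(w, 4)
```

Moving average with lr=0.5
`w` takes the values: 0.0 → 0.5 → 1.25 → 2.125 → 3.0625 → 4.03125 → 5.015625 → 5.0156

Answer: 5.0156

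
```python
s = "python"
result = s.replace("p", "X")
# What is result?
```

Trace:
`s = "python"` → s = 'python'
`result = s.replace("p", "X")` → result = 'Xython'
So result = 'Xython'

Answer: 'Xython'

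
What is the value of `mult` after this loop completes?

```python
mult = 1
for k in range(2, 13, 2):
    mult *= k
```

Product of even numbers 2 to 12
`mult` takes the values: 1 → 2 → 8 → 48 → 384 → 3840 → 46080

Answer: 46080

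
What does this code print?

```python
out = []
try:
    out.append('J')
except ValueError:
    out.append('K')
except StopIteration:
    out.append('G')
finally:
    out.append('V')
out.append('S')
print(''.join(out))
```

Execution trace: 'J' (try body, no exception) → 'V' (finally) → 'S' (after the try/except). Output: JVS

Answer: JVS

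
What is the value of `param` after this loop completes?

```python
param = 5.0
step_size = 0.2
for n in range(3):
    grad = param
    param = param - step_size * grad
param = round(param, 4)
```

Gradient descent: w = 5.0 * (1 - 0.2)^3
`param` takes the values: 5.0 → 4.0 → 3.2 → 2.56

Answer: 2.56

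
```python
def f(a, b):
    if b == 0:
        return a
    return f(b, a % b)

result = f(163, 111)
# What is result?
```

f(163, 111) -> f(111, 52) -> f(52, 7) -> f(7, 3) -> f(3, 1) -> f(1, 0) -> 1

Answer: 1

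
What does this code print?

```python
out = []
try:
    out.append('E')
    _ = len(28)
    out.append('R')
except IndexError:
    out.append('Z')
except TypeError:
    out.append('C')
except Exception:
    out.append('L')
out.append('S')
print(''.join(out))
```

Execution trace: 'E' (try body) → 'C' (except TypeError) → 'S' (after the try/except). Output: ECS

Answer: ECS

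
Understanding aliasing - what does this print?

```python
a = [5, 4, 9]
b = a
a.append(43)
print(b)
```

Key concept: basic list aliasing.
Step by step:
`a = [5, 4, 9]` → a = [5, 4, 9]
`b = a` → b = [5, 4, 9] (same object as a)
`a.append(43)` → a = [5, 4, 9, 43] (same object as b); b = [5, 4, 9, 43] (same object as a)
`print(b)` → prints [5, 4, 9, 43]

Answer: [5, 4, 9, 43]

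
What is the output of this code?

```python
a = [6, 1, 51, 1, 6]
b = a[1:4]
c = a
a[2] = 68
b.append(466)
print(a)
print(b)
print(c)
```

Key concept: slice vs alias.
Step by step:
`a = [6, 1, 51, 1, 6]` → a = [6, 1, 51, 1, 6]
`b = a[1:4]` → b = [1, 51, 1]
`c = a` → c = [6, 1, 51, 1, 6] (same object as a)
`a[2] = 68` → a = [6, 1, 68, 1, 6] (same object as c); c = [6, 1, 68, 1, 6] (same object as a)
`b.append(466)` → b = [1, 51, 1, 466]
`print(a)` → prints [6, 1, 68, 1, 6]
`print(b)` → prints [1, 51, 1, 466]
`print(c)` → prints [6, 1, 68, 1, 6]

Answer:
[6, 1, 68, 1, 6]
[1, 51, 1, 466]
[6, 1, 68, 1, 6]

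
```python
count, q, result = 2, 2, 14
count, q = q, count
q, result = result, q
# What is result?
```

Trace:
`count, q, result = 2, 2, 14` → count = 2; q = 2; result = 14
`count, q = q, count` → count = 2; q = 2
`q, result = result, q` → q = 14; result = 2
So result = 2

Answer: 2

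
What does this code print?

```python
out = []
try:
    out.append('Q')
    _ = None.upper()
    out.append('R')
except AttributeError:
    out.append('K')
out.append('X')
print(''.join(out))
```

Execution trace: 'Q' (try body) → 'K' (except AttributeError) → 'X' (after the try/except). Output: QKX

Answer: QKX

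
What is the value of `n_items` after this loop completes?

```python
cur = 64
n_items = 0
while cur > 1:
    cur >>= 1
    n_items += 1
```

Count right shifts until 1
`n_items` takes the values: 0 → 1 → 2 → 3 → 4 → 5 → 6

Answer: 6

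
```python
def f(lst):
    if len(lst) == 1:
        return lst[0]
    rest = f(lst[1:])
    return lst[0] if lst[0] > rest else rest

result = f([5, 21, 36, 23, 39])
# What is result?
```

Recursive max over [5, 21, 36, 23, 39] = 39

Answer: 39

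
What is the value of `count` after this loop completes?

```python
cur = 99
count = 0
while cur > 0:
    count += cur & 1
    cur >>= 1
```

Count set bits in 99 (binary: 0b1100011)
`count` takes the values: 0 → 1 → 2 → 3 → 4

Answer: 4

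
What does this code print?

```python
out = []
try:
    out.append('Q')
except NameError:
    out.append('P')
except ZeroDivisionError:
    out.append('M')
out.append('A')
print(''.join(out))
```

Execution trace: 'Q' (try body, no exception) → 'A' (after the try/except). Output: QA

Answer: QA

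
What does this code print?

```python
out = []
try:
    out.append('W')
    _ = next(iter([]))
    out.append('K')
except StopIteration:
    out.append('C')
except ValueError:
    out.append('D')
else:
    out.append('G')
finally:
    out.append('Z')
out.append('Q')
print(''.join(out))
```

Execution trace: 'W' (try body) → 'C' (except StopIteration) → 'Z' (finally) → 'Q' (after the try/except). Output: WCZQ

Answer: WCZQ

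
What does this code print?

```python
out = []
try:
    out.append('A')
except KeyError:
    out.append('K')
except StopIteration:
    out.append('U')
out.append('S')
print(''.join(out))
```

Execution trace: 'A' (try body, no exception) → 'S' (after the try/except). Output: AS

Answer: AS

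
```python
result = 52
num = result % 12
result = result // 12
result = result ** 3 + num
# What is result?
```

Trace:
`result = 52` → result = 52
`num = result % 12` → num = 4
`result = result // 12` → result = 4
`result = result ** 3 + num` → result = 68
So result = 68

Answer: 68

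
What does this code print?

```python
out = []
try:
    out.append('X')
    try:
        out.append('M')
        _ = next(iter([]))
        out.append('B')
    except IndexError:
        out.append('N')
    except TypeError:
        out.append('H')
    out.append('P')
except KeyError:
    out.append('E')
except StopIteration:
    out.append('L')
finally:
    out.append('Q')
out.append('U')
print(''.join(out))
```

Execution trace: 'X' (try body) → 'M' (inner try body) → 'L' (except StopIteration) → 'Q' (finally) → 'U' (after the try/except). Output: XMLQU

Answer: XMLQU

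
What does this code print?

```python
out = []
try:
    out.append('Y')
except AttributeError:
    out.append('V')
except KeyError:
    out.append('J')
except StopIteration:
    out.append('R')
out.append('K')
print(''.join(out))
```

Execution trace: 'Y' (try body, no exception) → 'K' (after the try/except). Output: YK

Answer: YK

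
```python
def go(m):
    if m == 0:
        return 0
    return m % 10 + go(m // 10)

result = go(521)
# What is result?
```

Sum of digits of 521: 1 + 2 + 5 = 8

Answer: 8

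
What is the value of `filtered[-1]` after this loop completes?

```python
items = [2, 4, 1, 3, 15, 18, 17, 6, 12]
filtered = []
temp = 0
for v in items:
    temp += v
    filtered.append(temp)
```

Cumulative sum ends at 78
`filtered` takes the values: [] → [2] → [2, 6] → [2, 6, 7] → [2, 6, 7, 10] → [2, 6, 7, 10, 25] → [2, 6, 7, 10, 25, 43] → [2, 6, 7, 10, 25, 43, 60] → [2, 6, 7, 10, 25, 43, 60, 66] → [2, 6, 7, 10, 25, 43, 60, 66, 78]
So `filtered[-1]` = 78

Answer: 78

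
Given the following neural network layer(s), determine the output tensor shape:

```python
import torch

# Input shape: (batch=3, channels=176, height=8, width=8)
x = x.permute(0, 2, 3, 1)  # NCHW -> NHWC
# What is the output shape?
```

Input: (3, 176, 8, 8) -> Output: (3, 8, 8, 176)

Answer: (3, 8, 8, 176)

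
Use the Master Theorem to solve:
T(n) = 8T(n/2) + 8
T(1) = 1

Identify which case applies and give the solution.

a=8, b=2, f(n)=8. log_2(8) = 3. Since c=0 < 3, Case 1 applies: T(n) = Θ(n^log_b(a)) = O(n^3).

Answer: O(n^3) - Case 1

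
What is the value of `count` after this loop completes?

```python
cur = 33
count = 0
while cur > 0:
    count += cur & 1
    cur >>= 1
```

Count set bits in 33 (binary: 0b100001)
`count` takes the values: 0 → 1 → 2

Answer: 2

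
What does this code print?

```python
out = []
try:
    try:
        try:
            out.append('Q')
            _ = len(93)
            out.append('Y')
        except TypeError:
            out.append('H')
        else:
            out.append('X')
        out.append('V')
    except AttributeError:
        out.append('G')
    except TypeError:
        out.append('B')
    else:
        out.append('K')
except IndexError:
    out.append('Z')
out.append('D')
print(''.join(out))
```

Execution trace: 'Q' (inner try body) → 'H' (inner except TypeError) → 'V' (try body, no exception) → 'K' (else) → 'D' (after the try/except). Output: QHVKD

Answer: QHVKD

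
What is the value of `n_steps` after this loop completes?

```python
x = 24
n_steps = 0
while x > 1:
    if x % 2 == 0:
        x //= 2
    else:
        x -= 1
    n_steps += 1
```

Steps to reduce 24 to 1
`n_steps` takes the values: 0 → 1 → 2 → 3 → 4 → 5

Answer: 5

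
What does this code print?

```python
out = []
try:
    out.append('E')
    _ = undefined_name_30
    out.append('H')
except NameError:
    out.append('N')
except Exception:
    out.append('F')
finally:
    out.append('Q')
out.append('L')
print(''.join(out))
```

Execution trace: 'E' (try body) → 'N' (except NameError) → 'Q' (finally) → 'L' (after the try/except). Output: ENQL

Answer: ENQL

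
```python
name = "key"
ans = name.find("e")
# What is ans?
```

Trace:
`name = "key"` → name = 'key'
`ans = name.find("e")` → ans = 1
So ans = 1

Answer: 1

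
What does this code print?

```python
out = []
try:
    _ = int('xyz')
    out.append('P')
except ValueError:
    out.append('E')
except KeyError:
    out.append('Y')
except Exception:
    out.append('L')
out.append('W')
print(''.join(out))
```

Execution trace: 'E' (except ValueError) → 'W' (after the try/except). Output: EW

Answer: EW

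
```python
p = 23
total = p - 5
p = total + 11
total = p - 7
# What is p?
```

Trace:
`p = 23` → p = 23
`total = p - 5` → total = 18
`p = total + 11` → p = 29
`total = p - 7` → total = 22
So p = 29

Answer: 29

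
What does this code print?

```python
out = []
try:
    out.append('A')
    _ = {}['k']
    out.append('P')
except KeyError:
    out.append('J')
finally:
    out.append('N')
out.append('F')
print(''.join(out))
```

Execution trace: 'A' (try body) → 'J' (except KeyError) → 'N' (finally) → 'F' (after the try/except). Output: AJNF

Answer: AJNF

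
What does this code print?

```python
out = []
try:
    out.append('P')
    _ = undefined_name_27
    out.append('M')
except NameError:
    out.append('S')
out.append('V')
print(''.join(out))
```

Execution trace: 'P' (try body) → 'S' (except NameError) → 'V' (after the try/except). Output: PSV

Answer: PSV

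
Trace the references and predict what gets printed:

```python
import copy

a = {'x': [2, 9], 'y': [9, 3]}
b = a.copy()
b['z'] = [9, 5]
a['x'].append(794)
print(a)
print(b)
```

Key concept: shallow copy of dict with mutable values.
Step by step:
`a = {'x': [2, 9], 'y': [9, 3]}` → a = {'x': [2, 9], 'y': [9, 3]}
`b = a.copy()` → b = {'x': [2, 9], 'y': [9, 3]}
`b['z'] = [9, 5]` → b = {'x': [2, 9], 'y': [9, 3], 'z': [9, 5]}
`a['x'].append(794)` → a = {'x': [2, 9, 794], 'y': [9, 3]}; b = {'x': [2, 9, 794], 'y': [9, 3], 'z': [9, 5]}
`print(a)` → prints {'x': [2, 9, 794], 'y': [9, 3]}
`print(b)` → prints {'x': [2, 9, 794], 'y': [9, 3], 'z': [9, 5]}

Answer:
{'x': [2, 9, 794], 'y': [9, 3]}
{'x': [2, 9, 794], 'y': [9, 3], 'z': [9, 5]}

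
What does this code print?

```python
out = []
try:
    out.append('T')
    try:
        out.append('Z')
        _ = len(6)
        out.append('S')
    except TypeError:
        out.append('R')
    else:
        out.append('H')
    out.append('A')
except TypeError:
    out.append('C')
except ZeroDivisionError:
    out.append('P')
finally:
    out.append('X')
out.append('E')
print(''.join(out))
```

Execution trace: 'T' (try body) → 'Z' (inner try body) → 'R' (inner except TypeError) → 'A' (try body, no exception) → 'X' (finally) → 'E' (after the try/except). Output: TZRAXE

Answer: TZRAXE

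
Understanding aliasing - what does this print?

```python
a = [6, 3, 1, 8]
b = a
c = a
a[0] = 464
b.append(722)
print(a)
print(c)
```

Key concept: multiple aliases.
Step by step:
`a = [6, 3, 1, 8]` → a = [6, 3, 1, 8]
`b = a` → b = [6, 3, 1, 8] (same object as a)
`c = a` → c = [6, 3, 1, 8] (same object as a, b)
`a[0] = 464` → a = [464, 3, 1, 8] (same object as b, c); b = [464, 3, 1, 8] (same object as a, c); c = [464, 3, 1, 8] (same object as a, b)
`b.append(722)` → a = [464, 3, 1, 8, 722] (same object as b, c); b = [464, 3, 1, 8, 722] (same object as a, c); c = [464, 3, 1, 8, 722] (same object as a, b)
`print(a)` → prints [464, 3, 1, 8, 722]
`print(c)` → prints [464, 3, 1, 8, 722]

Answer:
[464, 3, 1, 8, 722]
[464, 3, 1, 8, 722]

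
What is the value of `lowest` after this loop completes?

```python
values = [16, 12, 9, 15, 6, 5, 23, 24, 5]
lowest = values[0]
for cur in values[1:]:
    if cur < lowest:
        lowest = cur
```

Minimum of [16, 12, 9, 15, 6, 5, 23, 24, 5]
`lowest` takes the values: 16 → 12 → 9 → 6 → 5

Answer: 5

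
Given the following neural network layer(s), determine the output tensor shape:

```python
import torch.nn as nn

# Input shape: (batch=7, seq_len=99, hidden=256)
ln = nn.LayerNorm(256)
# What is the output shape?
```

Input: (7, 99, 256) -> Output: (7, 99, 256)

Answer: (7, 99, 256)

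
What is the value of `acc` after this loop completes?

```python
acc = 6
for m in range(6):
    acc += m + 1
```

Start at 6, add 1 to 6 = 27
`acc` takes the values: 6 → 7 → 9 → 12 → 16 → 21 → 27

Answer: 27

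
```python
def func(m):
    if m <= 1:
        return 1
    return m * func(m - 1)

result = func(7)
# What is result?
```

func(7) = 7 * 6 * 5 * 4 * 3 * 2 * 1 = 5040

Answer: 5040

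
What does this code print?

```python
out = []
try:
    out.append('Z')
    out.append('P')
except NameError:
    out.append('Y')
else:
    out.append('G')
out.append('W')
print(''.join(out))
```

Execution trace: 'Z' (try body) → 'P' (try body, no exception) → 'G' (else) → 'W' (after the try/except). Output: ZPGW

Answer: ZPGW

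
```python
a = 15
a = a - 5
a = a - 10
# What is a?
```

Trace:
`a = 15` → a = 15
`a = a - 5` → a = 10
`a = a - 10` → a = 0
So a = 0

Answer: 0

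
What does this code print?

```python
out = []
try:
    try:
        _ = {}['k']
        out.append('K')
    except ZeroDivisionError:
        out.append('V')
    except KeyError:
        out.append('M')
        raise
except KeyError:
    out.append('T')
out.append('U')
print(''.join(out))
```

Execution trace: 'M' (inner except KeyError) → 'T' (outer except KeyError) → 'U' (after the try/except). Output: MTU

Answer: MTU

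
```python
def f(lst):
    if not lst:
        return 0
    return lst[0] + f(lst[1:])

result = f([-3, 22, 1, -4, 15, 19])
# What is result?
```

(-3) + 22 + 1 + (-4) + 15 + 19 + 0 = 50

Answer: 50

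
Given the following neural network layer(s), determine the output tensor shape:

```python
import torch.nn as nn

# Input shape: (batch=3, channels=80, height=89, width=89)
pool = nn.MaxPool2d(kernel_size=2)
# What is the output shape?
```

Input: (3, 80, 89, 89) -> Output: (3, 80, 44, 44)

Answer: (3, 80, 44, 44)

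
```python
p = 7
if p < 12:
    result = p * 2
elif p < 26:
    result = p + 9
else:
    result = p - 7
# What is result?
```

Trace:
`p = 7` → p = 7
`if p < 12: ...` → p < 12 is True → result = 14
So result = 14

Answer: 14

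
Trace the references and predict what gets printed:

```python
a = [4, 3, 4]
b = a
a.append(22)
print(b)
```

Key concept: basic list aliasing.
Step by step:
`a = [4, 3, 4]` → a = [4, 3, 4]
`b = a` → b = [4, 3, 4] (same object as a)
`a.append(22)` → a = [4, 3, 4, 22] (same object as b); b = [4, 3, 4, 22] (same object as a)
`print(b)` → prints [4, 3, 4, 22]

Answer: [4, 3, 4, 22]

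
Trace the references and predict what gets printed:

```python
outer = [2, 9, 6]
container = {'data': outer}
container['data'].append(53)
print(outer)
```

Key concept: dict holds reference to list.
Step by step:
`outer = [2, 9, 6]` → outer = [2, 9, 6]
`container = {'data': outer}` → container = {'data': [2, 9, 6]}
`container['data'].append(53)` → outer = [2, 9, 6, 53]; container = {'data': [2, 9, 6, 53]}
`print(outer)` → prints [2, 9, 6, 53]

Answer: [2, 9, 6, 53]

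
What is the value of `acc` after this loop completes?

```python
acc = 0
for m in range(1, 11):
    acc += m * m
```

Sum of squares 1² to 10² = 385
`acc` takes the values: 0 → 1 → 5 → 14 → 30 → 55 → 91 → 140 → 204 → 285 → 385

Answer: 385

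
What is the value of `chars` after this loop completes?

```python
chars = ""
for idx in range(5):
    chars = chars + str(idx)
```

Concatenate digits 0 to 4
`chars` takes the values: "" → "0" → "01" → "012" → "0123" → "01234"

Answer: "01234"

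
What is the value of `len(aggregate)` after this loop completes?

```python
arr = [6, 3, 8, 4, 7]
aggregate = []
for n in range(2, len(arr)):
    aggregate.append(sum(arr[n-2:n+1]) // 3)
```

Number of 3-element averages
`aggregate` takes the values: [] → [5] → [5, 5] → [5, 5, 6]
So `len(aggregate)` = 3

Answer: 3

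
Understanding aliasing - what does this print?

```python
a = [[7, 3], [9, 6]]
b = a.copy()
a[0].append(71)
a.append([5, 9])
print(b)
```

Key concept: shallow copy with nested lists.
Step by step:
`a = [[7, 3], [9, 6]]` → a = [[7, 3], [9, 6]]
`b = a.copy()` → b = [[7, 3], [9, 6]]
`a[0].append(71)` → a = [[7, 3, 71], [9, 6]]; b = [[7, 3, 71], [9, 6]]
`a.append([5, 9])` → a = [[7, 3, 71], [9, 6], [5, 9]]
`print(b)` → prints [[7, 3, 71], [9, 6]]

Answer: [[7, 3, 71], [9, 6]]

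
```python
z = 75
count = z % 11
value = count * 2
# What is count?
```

Trace:
`z = 75` → z = 75
`count = z % 11` → count = 9
`value = count * 2` → value = 18
So count = 9

Answer: 9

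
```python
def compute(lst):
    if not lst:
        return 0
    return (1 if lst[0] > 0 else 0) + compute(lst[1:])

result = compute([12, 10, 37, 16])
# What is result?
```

Count of positive elements in [12, 10, 37, 16] = 4

Answer: 4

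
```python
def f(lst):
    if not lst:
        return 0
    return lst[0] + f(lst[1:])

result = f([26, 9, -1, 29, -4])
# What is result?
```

26 + 9 + (-1) + 29 + (-4) + 0 = 59

Answer: 59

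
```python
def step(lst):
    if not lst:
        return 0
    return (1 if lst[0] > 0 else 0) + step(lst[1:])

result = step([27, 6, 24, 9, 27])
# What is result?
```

Count of positive elements in [27, 6, 24, 9, 27] = 5

Answer: 5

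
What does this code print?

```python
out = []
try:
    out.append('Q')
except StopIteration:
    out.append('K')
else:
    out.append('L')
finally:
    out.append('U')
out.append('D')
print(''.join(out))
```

Execution trace: 'Q' (try body, no exception) → 'L' (else) → 'U' (finally) → 'D' (after the try/except). Output: QLUD

Answer: QLUD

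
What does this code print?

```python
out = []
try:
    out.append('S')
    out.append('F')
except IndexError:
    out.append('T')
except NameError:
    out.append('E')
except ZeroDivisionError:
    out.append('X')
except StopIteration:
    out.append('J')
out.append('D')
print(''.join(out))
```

Execution trace: 'S' (try body) → 'F' (try body, no exception) → 'D' (after the try/except). Output: SFD

Answer: SFD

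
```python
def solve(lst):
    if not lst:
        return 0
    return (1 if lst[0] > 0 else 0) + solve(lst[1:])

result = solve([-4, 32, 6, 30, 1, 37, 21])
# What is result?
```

Count of positive elements in [-4, 32, 6, 30, 1, 37, 21] = 6

Answer: 6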